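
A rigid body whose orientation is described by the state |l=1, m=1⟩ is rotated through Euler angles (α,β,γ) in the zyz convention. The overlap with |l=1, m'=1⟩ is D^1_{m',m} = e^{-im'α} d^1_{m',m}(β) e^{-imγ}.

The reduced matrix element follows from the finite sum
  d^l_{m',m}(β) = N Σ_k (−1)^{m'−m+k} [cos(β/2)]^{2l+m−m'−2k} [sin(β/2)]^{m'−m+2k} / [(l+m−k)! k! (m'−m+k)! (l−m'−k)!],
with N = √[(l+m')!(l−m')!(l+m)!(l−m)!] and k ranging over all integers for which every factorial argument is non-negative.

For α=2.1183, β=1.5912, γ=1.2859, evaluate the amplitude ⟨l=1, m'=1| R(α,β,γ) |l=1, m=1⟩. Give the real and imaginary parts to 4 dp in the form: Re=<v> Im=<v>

First d^1_{1,1}(β=1.5912), then the phase factors e^{-i(1)α} and e^{-i(1)γ}:
Half-angle: c=0.699856, s=0.714284. N=√(2·1·2·1)=2.000000
k∈{0} keeps every argument non-negative
  k=0: (−1)^0·2.0000/(2)·0.6999^2·0.7143^0 = +0.489799
d^1_{1,1}(1.5912) = +0.489799
Phases: e^{-i·(1)·2.1183}=-0.520557-0.853827i, e^{-i·(1)·1.2859}=+0.281058-0.959691i ⇒ D=-0.473007+0.127151i

Re=-0.4730 Im=0.1272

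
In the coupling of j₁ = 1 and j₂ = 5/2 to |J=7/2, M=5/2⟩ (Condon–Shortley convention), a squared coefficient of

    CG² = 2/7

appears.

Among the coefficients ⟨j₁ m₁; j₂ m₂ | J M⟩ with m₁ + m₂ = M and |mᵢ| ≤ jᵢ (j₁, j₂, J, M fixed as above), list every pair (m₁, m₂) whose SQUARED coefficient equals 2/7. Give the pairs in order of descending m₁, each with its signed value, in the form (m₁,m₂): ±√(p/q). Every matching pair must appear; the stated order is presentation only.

Admissible pairs with m₁+m₂ = M = 5/2: (0,5/2), (1,3/2)
  (m₁,m₂)=(1,3/2): CG² = 5/7, CG = +√(5/7)
  (m₁,m₂)=(0,5/2): CG² = 2/7, CG = +√(2/7)   ← matches the target
Pairs with CG² = 2/7: (0,5/2): +√(2/7)

(0,5/2): +√(2/7)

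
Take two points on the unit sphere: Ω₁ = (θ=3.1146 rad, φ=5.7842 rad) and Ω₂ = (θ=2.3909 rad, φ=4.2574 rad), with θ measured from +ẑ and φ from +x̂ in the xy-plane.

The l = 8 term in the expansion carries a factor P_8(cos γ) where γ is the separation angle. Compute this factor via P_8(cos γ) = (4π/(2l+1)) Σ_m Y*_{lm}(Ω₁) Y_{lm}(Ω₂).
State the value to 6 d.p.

0.250936

Term-by-term m-sum for l=8 (normalisation 4π/17 = 0.739198):
  term(m=-8) = (0.000000, -0.000000)   from Y*(Ω₁)=(-0.000000, 0.000000), Y(Ω₂)=(-0.021226, -0.011550)
  term(m=-7) = (-0.000000, -0.000000)   from Y*(Ω₁)=(0.000000, -0.000000), Y(Ω₂)=(0.004488, -0.103516)
  term(m=-6) = (-0.000000, 0.000000)   from Y*(Ω₁)=(-0.000000, -0.000000), Y(Ω₂)=(0.244000, -0.106532)
  term(m=-5) = (0.000000, 0.000000)   from Y*(Ω₁)=(0.000000, 0.000000), Y(Ω₂)=(0.336022, 0.285419)
  term(m=-4) = (0.000003, -0.000001)   from Y*(Ω₁)=(-0.000003, -0.000007), Y(Ω₂)=(-0.102605, 0.403246)
  term(m=-3) = (-0.000002, -0.000014)   from Y*(Ω₁)=(-0.000020, 0.000273), Y(Ω₂)=(-0.049158, 0.010264)
  term(m=-2) = (0.002663, -0.000235)   from Y*(Ω₁)=(0.004059, -0.006293), Y(Ω₂)=(0.219098, 0.281828)
  term(m=-1) = (-0.001349, -0.030633)   from Y*(Ω₁)=(-0.116200, 0.063327), Y(Ω₂)=(-0.101824, 0.208134)
  term(m=+0) = (0.336839, 0.000000)   from Y*(Ω₁)=(1.147902, -0.000000), Y(Ω₂)=(0.293439, 0.000000)
  term(m=+1) = (-0.001349, 0.030633)   from Y*(Ω₁)=(0.116200, 0.063327), Y(Ω₂)=(0.101824, 0.208134)
  term(m=+2) = (0.002663, 0.000235)   from Y*(Ω₁)=(0.004059, 0.006293), Y(Ω₂)=(0.219098, -0.281828)
  term(m=+3) = (-0.000002, 0.000014)   from Y*(Ω₁)=(0.000020, 0.000273), Y(Ω₂)=(0.049158, 0.010264)
  term(m=+4) = (0.000003, 0.000001)   from Y*(Ω₁)=(-0.000003, 0.000007), Y(Ω₂)=(-0.102605, -0.403246)
  term(m=+5) = (0.000000, -0.000000)   from Y*(Ω₁)=(-0.000000, 0.000000), Y(Ω₂)=(-0.336022, 0.285419)
  term(m=+6) = (-0.000000, -0.000000)   from Y*(Ω₁)=(-0.000000, 0.000000), Y(Ω₂)=(0.244000, 0.106532)
  term(m=+7) = (-0.000000, 0.000000)   from Y*(Ω₁)=(-0.000000, -0.000000), Y(Ω₂)=(-0.004488, -0.103516)
  term(m=+8) = (0.000000, 0.000000)   from Y*(Ω₁)=(-0.000000, -0.000000), Y(Ω₂)=(-0.021226, 0.011550)
Accumulated sum (0.339470, -0.000000); after 4π/(2l+1) scaling, (0.250936, -0.000000) ⇒ P_8 = 0.250936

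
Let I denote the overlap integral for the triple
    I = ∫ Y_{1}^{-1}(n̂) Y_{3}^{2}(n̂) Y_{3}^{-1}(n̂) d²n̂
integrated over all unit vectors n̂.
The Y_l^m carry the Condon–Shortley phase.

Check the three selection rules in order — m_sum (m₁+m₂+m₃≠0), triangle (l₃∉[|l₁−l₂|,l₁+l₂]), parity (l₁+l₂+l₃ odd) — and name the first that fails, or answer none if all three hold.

m₁+m₂+m₃ = -1 + 2 − 1 = 0  ✓
triangle: |1−3|=2 ≤ l₃=3 ≤ 1+3=4  ✓
parity: l₁+l₂+l₃ = 7 is odd  ✗

parity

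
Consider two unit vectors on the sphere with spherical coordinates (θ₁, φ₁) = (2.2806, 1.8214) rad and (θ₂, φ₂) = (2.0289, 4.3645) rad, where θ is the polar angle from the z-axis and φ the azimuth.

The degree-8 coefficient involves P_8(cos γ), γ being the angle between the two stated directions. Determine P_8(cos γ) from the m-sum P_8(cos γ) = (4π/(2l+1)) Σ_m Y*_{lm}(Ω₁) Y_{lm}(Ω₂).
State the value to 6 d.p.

-0.198255

Summing Y*_{l m}(θ₁,φ₁)·Y_{l m}(θ₂,φ₂) over m ∈ [−8, 8]; prefactor 4π/(2·8+1) = 0.739198:
  [-8]  conj(Y_{8,-8})(Ω₁) = (-0.023745, 0.051228) ; Y_{8,-8}(Ω₂) = (-0.202101, 0.075721) ; Δ = (0.000920, -0.012151)
  [-7]  conj(Y_{8,-7})(Ω₁) = (-0.190795, -0.035395) ; Y_{8,-7}(Ω₂) = (-0.276296, -0.323821) ; Δ = (0.041254, 0.071563)
  [-6]  conj(Y_{8,-6})(Ω₁) = (-0.025837, -0.384054) ; Y_{8,-6}(Ω₂) = (0.187123, -0.329457) ; Δ = (-0.131364, -0.063353)
  [-5]  conj(Y_{8,-5})(Ω₁) = (0.425924, -0.140097) ; Y_{8,-5}(Ω₂) = (-0.013631, -0.002321) ; Δ = (-0.006131, 0.000921)
  [-4]  conj(Y_{8,-4})(Ω₁) = (0.101351, 0.158686) ; Y_{8,-4}(Ω₂) = (-0.062393, -0.344362) ; Δ = (0.048322, -0.044802)
  [-3]  conj(Y_{8,-3})(Ω₁) = (0.170966, -0.182855) ; Y_{8,-3}(Ω₂) = (0.142907, -0.083182) ; Δ = (0.009222, -0.040352)
  [-2]  conj(Y_{8,-2})(Ω₁) = (0.296756, 0.162584) ; Y_{8,-2}(Ω₂) = (-0.209900, -0.175286) ; Δ = (-0.033790, -0.086144)
  [-1]  conj(Y_{8,-1})(Ω₁) = (0.025810, -0.100827) ; Y_{8,-1}(Ω₂) = (0.076715, -0.211546) ; Δ = (-0.019350, -0.013195)
  [+0]  conj(Y_{8,0})(Ω₁) = (0.354720, -0.000000) ; Y_{8,0}(Ω₂) = (-0.243487, 0.000000) ; Δ = (-0.086370, 0.000000)
  [+1]  conj(Y_{8,1})(Ω₁) = (-0.025810, -0.100827) ; Y_{8,1}(Ω₂) = (-0.076715, -0.211546) ; Δ = (-0.019350, 0.013195)
  [+2]  conj(Y_{8,2})(Ω₁) = (0.296756, -0.162584) ; Y_{8,2}(Ω₂) = (-0.209900, 0.175286) ; Δ = (-0.033790, 0.086144)
  [+3]  conj(Y_{8,3})(Ω₁) = (-0.170966, -0.182855) ; Y_{8,3}(Ω₂) = (-0.142907, -0.083182) ; Δ = (0.009222, 0.040352)
  [+4]  conj(Y_{8,4})(Ω₁) = (0.101351, -0.158686) ; Y_{8,4}(Ω₂) = (-0.062393, 0.344362) ; Δ = (0.048322, 0.044802)
  [+5]  conj(Y_{8,5})(Ω₁) = (-0.425924, -0.140097) ; Y_{8,5}(Ω₂) = (0.013631, -0.002321) ; Δ = (-0.006131, -0.000921)
  [+6]  conj(Y_{8,6})(Ω₁) = (-0.025837, 0.384054) ; Y_{8,6}(Ω₂) = (0.187123, 0.329457) ; Δ = (-0.131364, 0.063353)
  [+7]  conj(Y_{8,7})(Ω₁) = (0.190795, -0.035395) ; Y_{8,7}(Ω₂) = (0.276296, -0.323821) ; Δ = (0.041254, -0.071563)
  [+8]  conj(Y_{8,8})(Ω₁) = (-0.023745, -0.051228) ; Y_{8,8}(Ω₂) = (-0.202101, -0.075721) ; Δ = (0.000920, 0.012151)
Σ over m = (-0.268203, 0.000000); ×(4π/17) → (-0.198255, 0.000000). Real part: -0.198255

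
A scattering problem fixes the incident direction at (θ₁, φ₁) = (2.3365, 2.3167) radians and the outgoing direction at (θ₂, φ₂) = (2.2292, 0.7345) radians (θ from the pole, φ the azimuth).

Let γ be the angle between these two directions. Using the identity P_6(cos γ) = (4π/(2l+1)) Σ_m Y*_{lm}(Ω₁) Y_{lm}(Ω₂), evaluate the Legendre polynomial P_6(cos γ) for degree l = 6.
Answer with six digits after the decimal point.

0.309720

Expand P_6 via completeness: Σ_{m} conj(Y_{6,m}) at Ω₁ times Y_{6,m} at Ω₂ —
  term(m=-6) = (-0.008002, -0.000548)   from Y*(Ω₁)=(0.015917, 0.065909), Y(Ω₂)=(-0.035568, 0.112826)
  term(m=-5) = (-0.004079, 0.071464)   from Y*(Ω₁)=(-0.125240, 0.187891), Y(Ω₂)=(0.273366, -0.160503)
  term(m=-4) = (0.179536, 0.008195)   from Y*(Ω₁)=(-0.407604, 0.064933), Y(Ω₂)=(-0.426441, -0.088040)
  term(m=-3) = (0.002913, -0.085109)   from Y*(Ω₁)=(-0.303444, -0.238885), Y(Ω₂)=(0.130392, 0.177825)
  term(m=-2) = (-0.001250, -0.000029)   from Y*(Ω₁)=(0.000435, 0.005492), Y(Ω₂)=(-0.023060, 0.225747)
  term(m=-1) = (-0.001350, 0.118382)   from Y*(Ω₁)=(-0.250908, 0.271553), Y(Ω₂)=(0.237649, -0.214610)
  term(m=+0) = (-0.015127, -0.000000)   from Y*(Ω₁)=(-0.104315, -0.000000), Y(Ω₂)=(0.145011, 0.000000)
  term(m=+1) = (-0.001350, -0.118382)   from Y*(Ω₁)=(0.250908, 0.271553), Y(Ω₂)=(-0.237649, -0.214610)
  term(m=+2) = (-0.001250, 0.000029)   from Y*(Ω₁)=(0.000435, -0.005492), Y(Ω₂)=(-0.023060, -0.225747)
  term(m=+3) = (0.002913, 0.085109)   from Y*(Ω₁)=(0.303444, -0.238885), Y(Ω₂)=(-0.130392, 0.177825)
  term(m=+4) = (0.179536, -0.008195)   from Y*(Ω₁)=(-0.407604, -0.064933), Y(Ω₂)=(-0.426441, 0.088040)
  term(m=+5) = (-0.004079, -0.071464)   from Y*(Ω₁)=(0.125240, 0.187891), Y(Ω₂)=(-0.273366, -0.160503)
  term(m=+6) = (-0.008002, 0.000548)   from Y*(Ω₁)=(0.015917, -0.065909), Y(Ω₂)=(-0.035568, -0.112826)
Σ over m = (0.320407, -0.000000); ×(4π/13) → (0.309720, -0.000000). Real part: 0.309720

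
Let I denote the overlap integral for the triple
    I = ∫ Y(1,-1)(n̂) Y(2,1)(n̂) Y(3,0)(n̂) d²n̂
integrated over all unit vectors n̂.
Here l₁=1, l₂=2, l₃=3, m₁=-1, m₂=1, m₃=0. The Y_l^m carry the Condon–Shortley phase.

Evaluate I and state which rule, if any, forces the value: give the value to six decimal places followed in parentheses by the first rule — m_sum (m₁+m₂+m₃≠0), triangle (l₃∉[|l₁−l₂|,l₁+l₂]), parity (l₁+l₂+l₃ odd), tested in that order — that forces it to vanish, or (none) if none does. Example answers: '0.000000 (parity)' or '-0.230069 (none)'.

Rules hold: Σm=0, L=6 even, 1≤3≤3.
N = 3·5·7 = 105
Δ = 0!·2!·4!/7! = 1/105
Racah Σ t=0..0: t=0:+1/4 = 1/4
⇒ 3j(1 2 3; 0 0 0)² = 3/35, sgn -1
Racah Σ t=0..0: t=0:+1/12 = 1/12
⇒ 3j(1 2 3; -1 1 0)² = 1/35, sgn -1
4πI² = N·(3j₀)²·(3jₘ)² = 9/35
I = +1·√(0.257143/4π) = 0.14304817
No selection rule forces the value: the integral is nonzero (none).

0.143048 (none)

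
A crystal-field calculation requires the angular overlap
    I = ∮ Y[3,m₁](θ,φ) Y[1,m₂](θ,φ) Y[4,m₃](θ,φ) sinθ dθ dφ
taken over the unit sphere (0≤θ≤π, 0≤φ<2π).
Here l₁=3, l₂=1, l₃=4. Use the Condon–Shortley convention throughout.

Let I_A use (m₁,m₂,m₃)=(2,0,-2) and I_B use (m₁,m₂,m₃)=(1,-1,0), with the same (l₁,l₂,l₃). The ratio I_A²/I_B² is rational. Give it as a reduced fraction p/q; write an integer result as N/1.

Shared (l₁,l₂,l₃)=(3,1,4): N and (l;000)² cancel in I_A²/I_B².
A: Δ = 0!·6!·2!/9! = 1/252; Racah Σ t=0..0: t=0:+1/120 = 1/120; ⇒ 3j(3 1 4; 2 0 -2)² = 1/21, sgn +1
B: Δ = 0!·6!·2!/9! = 1/252; Racah Σ t=0..0: t=0:+1/96 = 1/96; ⇒ 3j(3 1 4; 1 -1 0)² = 1/42, sgn +1
I_A²/I_B² = (1/21)/(1/42) = 2/1

2/1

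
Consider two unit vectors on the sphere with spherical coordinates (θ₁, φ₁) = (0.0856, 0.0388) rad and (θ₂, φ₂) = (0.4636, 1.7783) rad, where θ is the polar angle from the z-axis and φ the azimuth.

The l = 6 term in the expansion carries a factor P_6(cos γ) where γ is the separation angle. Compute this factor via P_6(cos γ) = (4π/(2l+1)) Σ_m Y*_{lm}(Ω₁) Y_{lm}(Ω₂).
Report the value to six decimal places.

Term-by-term m-sum for l=6 (normalisation 4π/13 = 0.966644):
  m=-6: Y*=(0.000000, 0.000000)  Y=(-0.001236, 0.003659)  product (-0.000000, 0.000000)
  m=-5: Y*=(0.000007, 0.000001)  Y=(-0.023047, -0.013605)  product (-0.000000, -0.000000)
  m=-4: Y*=(0.000187, 0.000029)  Y=(0.075099, -0.082118)  product (0.000016, -0.000013)
  m=-3: Y*=(0.003190, 0.000373)  Y=(0.176199, 0.245503)  product (0.000471, 0.000849)
  m=-2: Y*=(0.037147, 0.002888)  Y=(-0.460178, 0.202753)  product (-0.017680, 0.006203)
  m=-1: Y*=(0.271368, 0.010534)  Y=(-0.071998, -0.341977)  product (-0.015935, -0.093560)
  m=+0: Y*=(0.940323, -0.000000)  Y=(-0.275020, 0.000000)  product (-0.258607, 0.000000)
  m=+1: Y*=(-0.271368, 0.010534)  Y=(0.071998, -0.341977)  product (-0.015935, 0.093560)
  m=+2: Y*=(0.037147, -0.002888)  Y=(-0.460178, -0.202753)  product (-0.017680, -0.006203)
  m=+3: Y*=(-0.003190, 0.000373)  Y=(-0.176199, 0.245503)  product (0.000471, -0.000849)
  m=+4: Y*=(0.000187, -0.000029)  Y=(0.075099, 0.082118)  product (0.000016, 0.000013)
  m=+5: Y*=(-0.000007, 0.000001)  Y=(0.023047, -0.013605)  product (-0.000000, 0.000000)
  m=+6: Y*=(0.000000, -0.000000)  Y=(-0.001236, -0.003659)  product (-0.000000, -0.000000)
Total Σ_m = (-0.324864, 0.000000). Multiply by 0.966644: (-0.314028, 0.000000). P_6(cos γ) = -0.314028

-0.314028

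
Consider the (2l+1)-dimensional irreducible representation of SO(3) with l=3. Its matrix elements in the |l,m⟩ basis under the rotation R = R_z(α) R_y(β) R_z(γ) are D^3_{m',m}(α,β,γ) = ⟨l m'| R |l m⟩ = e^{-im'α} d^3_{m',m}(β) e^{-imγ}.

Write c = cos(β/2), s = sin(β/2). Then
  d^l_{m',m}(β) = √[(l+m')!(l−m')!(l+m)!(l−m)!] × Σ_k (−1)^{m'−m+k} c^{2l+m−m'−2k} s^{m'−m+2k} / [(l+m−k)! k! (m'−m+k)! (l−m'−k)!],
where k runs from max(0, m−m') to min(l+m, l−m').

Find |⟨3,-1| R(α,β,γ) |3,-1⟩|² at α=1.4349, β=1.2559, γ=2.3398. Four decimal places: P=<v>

D^3_{-1,-1}(1.4349,1.2559,2.3398) = e^{-i·-1·1.4349}·d^3_{-1,-1}(1.2559)·e^{-i·-1·2.3398}. Compute d first:
c=cos(1.255900/2)=0.809234, s=sin(1.255900/2)=0.587487; N=√[2·24·2·24]=48.000000
k: max(0,(-1)−(-1))=0 … min(3+(-1),3−(-1))=2
  k=0: (−1)^0·48.0000/(48)·0.8092^6·0.5875^0 = +0.280830
  k=1: (−1)^1·48.0000/(6)·0.8092^4·0.5875^2 = -1.184083
  k=2: (−1)^2·48.0000/(8)·0.8092^2·0.5875^4 = +0.468050
d^3_{-1,-1}(1.2559) = +0.280830 -1.184083 +0.468050 = -0.435203
|D^3_{-1,-1}|² = |d^3_{-1,-1}(β)|² = (-0.435203)² = 0.189402 (the z-rotation phases have unit modulus)

P=0.1894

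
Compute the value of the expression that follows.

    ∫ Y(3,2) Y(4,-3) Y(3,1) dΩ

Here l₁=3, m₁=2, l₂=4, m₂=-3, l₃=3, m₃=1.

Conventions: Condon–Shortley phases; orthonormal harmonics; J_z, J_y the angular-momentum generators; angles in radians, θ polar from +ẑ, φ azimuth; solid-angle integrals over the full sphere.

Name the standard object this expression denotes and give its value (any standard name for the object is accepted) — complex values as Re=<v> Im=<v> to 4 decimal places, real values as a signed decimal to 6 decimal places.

Gaunt coefficient, -0.095955

This is a Gaunt coefficient — the integral of a triple product of spherical harmonics over the sphere.
Checks pass: Σm=0; 10 even; l₃=3∈[1,7].
(2·3+1)(2·4+1)(2·3+1) = 441
Δ: 4! 2! 4! / 11! → 1/34650
sum: t=1:−1/72 t=2:+1/16 t=3:−1/72 = 5/144
3j²(3 4 3; 0 0 0) = Δ·Π!·Σ² = 2/77  (sign -1)
sum: t=0:+1/144 t=1:−1/288 = 1/288
3j²(3 4 3; 2 -3 1) = Δ·Π!·Σ² = 1/99  (sign +1)
combine: 4πI² = 441·2/77·1/99 = 14/121
take √, sign -1: I = -0.09595473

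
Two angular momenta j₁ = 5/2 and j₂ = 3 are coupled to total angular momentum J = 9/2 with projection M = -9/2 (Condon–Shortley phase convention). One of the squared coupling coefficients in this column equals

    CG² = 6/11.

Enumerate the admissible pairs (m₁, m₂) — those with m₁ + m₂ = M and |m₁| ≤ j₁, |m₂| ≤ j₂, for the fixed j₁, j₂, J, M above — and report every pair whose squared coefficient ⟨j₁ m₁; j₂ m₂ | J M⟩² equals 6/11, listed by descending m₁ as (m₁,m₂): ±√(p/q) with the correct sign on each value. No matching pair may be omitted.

Admissible pairs with m₁+m₂ = M = -9/2: (-5/2,-2), (-3/2,-3)
  (m₁,m₂)=(-3/2,-3): CG² = 6/11, CG = +√(6/11)   ← matches the target
  (m₁,m₂)=(-5/2,-2): CG² = 5/11, CG = −√(5/11)
Pairs with CG² = 6/11: (-3/2,-3): +√(6/11)

(-3/2,-3): +√(6/11)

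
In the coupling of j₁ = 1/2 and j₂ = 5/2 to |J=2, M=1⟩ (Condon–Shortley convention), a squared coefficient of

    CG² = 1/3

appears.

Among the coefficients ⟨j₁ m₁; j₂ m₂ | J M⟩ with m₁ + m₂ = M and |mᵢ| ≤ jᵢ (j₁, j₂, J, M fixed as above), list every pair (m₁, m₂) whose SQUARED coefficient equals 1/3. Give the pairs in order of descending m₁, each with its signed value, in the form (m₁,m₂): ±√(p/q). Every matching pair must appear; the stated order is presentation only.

(1/2,1/2): +√(1/3)

Admissible pairs with m₁+m₂ = M = 1: (-1/2,3/2), (1/2,1/2)
  (m₁,m₂)=(1/2,1/2): CG² = 1/3, CG = +√(1/3)   ← matches the target
  (m₁,m₂)=(-1/2,3/2): CG² = 2/3, CG = −√(2/3)
Pairs with CG² = 1/3: (1/2,1/2): +√(1/3)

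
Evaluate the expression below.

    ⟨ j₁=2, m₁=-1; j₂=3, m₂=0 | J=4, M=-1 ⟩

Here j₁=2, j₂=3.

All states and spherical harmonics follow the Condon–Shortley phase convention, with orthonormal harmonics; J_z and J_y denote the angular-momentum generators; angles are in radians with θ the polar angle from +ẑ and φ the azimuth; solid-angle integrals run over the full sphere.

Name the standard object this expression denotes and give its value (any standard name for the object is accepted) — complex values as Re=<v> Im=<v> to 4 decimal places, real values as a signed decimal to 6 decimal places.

Clebsch–Gordan coefficient, −√(3/14) ≈ -0.462910

This is a Clebsch–Gordan (vector-coupling) coefficient.
√[9·1!3!5!/10! · 1!3!3!3!3!5!] = √(1944/7)
  +(−1)^0/∏(0,1,3,3,0,2)! = 1/72  (running 1/72)
  +(−1)^1/∏(1,0,2,2,1,3)! = -1/24  (running -1/36)
⟨..|..⟩ = √(1944/7)·(-1/36) = -0.462910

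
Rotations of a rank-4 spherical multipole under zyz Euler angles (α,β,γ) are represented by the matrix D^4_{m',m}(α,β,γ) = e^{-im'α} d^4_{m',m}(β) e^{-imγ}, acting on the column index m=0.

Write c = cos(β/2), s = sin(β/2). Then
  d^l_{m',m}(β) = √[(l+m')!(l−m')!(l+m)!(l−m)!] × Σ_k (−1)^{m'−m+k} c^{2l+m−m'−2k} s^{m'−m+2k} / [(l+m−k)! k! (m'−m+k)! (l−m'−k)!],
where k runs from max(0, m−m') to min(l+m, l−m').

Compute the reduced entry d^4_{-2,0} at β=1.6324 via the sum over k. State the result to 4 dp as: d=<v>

d=-0.3833

d^4_{-2,0}(β=1.6324) via the finite sum:
With c≡cos(β/2)=0.684995 and s≡sin(β/2)=0.728548, N=[2·720·24·24]^{1/2}=910.735966
Admissible k: 2..4 (factorial args all ≥0)
  k=2: (−1)^0·910.7360/(96)·0.6850^6·0.7285^2 = +0.520188
  k=3: (−1)^1·910.7360/(36)·0.6850^4·0.7285^4 = -1.569176
  k=4: (−1)^2·910.7360/(96)·0.6850^2·0.7285^6 = +0.665649
d^4_{-2,0}(1.6324) = +0.520188 -1.569176 +0.665649 = -0.383339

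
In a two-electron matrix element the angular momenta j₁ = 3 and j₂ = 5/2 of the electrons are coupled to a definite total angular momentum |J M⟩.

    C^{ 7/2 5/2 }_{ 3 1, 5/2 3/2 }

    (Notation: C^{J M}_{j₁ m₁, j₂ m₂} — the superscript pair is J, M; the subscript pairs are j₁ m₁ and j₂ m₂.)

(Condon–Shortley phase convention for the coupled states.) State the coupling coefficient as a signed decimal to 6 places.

-0.398410

j₁+j₂−J=2  J+j₁−j₂=4  J−j₁+j₂=3  j₁+j₂+J+1=10
(j₁±m₁, j₂±m₂, J±M) = (4,2,4,1,6,1)
P² = 18432/35
sum k=1..2:
  [1] −1/36 = -1/36
  [2] +1/96 = 1/96
S = -5/288
C² = P²·S² = 10/63 ; C = -0.398410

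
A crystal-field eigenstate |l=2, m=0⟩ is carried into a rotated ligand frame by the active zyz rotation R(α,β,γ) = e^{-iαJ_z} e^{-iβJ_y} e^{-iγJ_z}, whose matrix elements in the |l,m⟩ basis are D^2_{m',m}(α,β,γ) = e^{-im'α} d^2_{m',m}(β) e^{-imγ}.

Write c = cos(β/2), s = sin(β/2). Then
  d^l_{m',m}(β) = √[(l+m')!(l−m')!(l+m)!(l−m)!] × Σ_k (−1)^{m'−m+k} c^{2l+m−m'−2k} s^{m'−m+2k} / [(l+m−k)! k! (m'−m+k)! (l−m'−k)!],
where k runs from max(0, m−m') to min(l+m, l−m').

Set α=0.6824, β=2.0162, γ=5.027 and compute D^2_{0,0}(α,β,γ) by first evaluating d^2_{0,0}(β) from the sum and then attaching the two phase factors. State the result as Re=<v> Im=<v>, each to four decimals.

Re=-0.2216 Im=0.0000

Split into d^2_{0,0}(β=2.0162) × two z-phases.
With c≡cos(β/2)=0.533469 and s≡sin(β/2)=0.845820, N=[2·2·2·2]^{1/2}=4.000000
k∈{0,1,2} keeps every argument non-negative
  k=0: (−1)^0·4.0000/(4)·0.5335^4·0.8458^0 = +0.080991
  k=1: (−1)^1·4.0000/(1)·0.5335^2·0.8458^2 = -0.814392
  k=2: (−1)^2·4.0000/(4)·0.5335^0·0.8458^4 = +0.511813
d^2_{0,0}(2.0162) = +0.080991 -0.814392 +0.511813 = -0.221588
Phases: e^{-i·(0)·0.6824}=+1.000000+0.000000i, e^{-i·(0)·5.0270}=+1.000000+0.000000i ⇒ D=-0.221588+0.000000i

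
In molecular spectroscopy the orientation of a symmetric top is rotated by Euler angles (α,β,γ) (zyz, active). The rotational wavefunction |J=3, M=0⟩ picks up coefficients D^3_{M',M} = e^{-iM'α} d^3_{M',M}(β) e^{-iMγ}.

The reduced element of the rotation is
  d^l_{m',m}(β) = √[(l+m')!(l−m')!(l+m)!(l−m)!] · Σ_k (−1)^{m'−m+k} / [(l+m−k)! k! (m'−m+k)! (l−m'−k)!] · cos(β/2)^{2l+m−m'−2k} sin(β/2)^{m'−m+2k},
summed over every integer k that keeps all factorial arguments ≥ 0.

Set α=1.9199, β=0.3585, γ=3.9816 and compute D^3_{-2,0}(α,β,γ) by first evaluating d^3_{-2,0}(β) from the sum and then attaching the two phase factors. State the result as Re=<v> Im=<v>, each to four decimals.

Re=-0.1209 Im=-0.1015

Split into d^3_{-2,0}(β=0.3585) × two z-phases.
c=cos(0.358500/2)=0.983978, s=sin(0.358500/2)=0.178292; N=√[1·120·6·6]=65.726707
k: max(0,(0)−(-2))=2 … min(3+(0),3−(-2))=3
  k=2: (−1)^0·65.7267/(12)·0.9840^4·0.1783^2 = +0.163216
  k=3: (−1)^1·65.7267/(12)·0.9840^2·0.1783^4 = -0.005359
d^3_{-2,0}(0.3585) = +0.163216 -0.005359 = +0.157858
Phases: e^{-i·(-2)·1.9199}=-0.765996-0.642846i, e^{-i·(0)·3.9816}=+1.000000+0.000000i ⇒ D=-0.120918-0.101478i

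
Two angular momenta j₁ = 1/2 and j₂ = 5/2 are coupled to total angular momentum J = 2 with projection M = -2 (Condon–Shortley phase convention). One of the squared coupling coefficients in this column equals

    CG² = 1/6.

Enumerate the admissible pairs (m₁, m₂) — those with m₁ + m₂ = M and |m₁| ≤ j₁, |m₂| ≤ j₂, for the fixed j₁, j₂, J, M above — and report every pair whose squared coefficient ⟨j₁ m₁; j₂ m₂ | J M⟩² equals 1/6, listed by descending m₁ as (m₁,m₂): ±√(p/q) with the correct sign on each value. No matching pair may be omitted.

(-1/2,-3/2): −√(1/6)

Admissible pairs with m₁+m₂ = M = -2: (-1/2,-3/2), (1/2,-5/2)
  (m₁,m₂)=(1/2,-5/2): CG² = 5/6, CG = +√(5/6)
  (m₁,m₂)=(-1/2,-3/2): CG² = 1/6, CG = −√(1/6)   ← matches the target
Pairs with CG² = 1/6: (-1/2,-3/2): −√(1/6)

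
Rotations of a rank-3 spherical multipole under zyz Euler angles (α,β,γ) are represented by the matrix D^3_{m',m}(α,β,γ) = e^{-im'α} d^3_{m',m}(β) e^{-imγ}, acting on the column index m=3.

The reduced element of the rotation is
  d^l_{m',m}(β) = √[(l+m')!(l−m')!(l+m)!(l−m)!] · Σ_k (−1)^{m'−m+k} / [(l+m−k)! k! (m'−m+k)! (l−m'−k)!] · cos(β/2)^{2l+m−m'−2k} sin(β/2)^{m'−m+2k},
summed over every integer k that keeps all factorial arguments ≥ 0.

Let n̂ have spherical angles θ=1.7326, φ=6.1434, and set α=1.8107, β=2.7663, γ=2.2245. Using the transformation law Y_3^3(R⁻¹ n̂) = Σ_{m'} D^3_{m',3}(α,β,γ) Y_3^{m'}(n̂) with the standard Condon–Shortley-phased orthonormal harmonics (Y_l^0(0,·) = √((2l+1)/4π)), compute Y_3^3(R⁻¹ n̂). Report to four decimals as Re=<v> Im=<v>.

Re=0.3112 Im=-0.2776

Need the full column D^3_{m',3} for m'=−3..3 at α=1.8107, β=2.7663, γ=2.2245.
cos(β/2)=0.186547, sin(β/2)=0.982446
d^3_{-3,3}: single k=6 term ⇒ +0.899192;  D = +0.290863-0.850849i
d^3_{-2,3}: single k=5 term ⇒ +0.418223;  D = -0.416549-0.037378i
d^3_{-1,3}: single k=4 term ⇒ +0.125562;  D = +0.018815+0.124144i
d^3_{0,3}: single k=3 term ⇒ +0.027530;  D = +0.025459-0.010475i
d^3_{1,3}: single k=2 term ⇒ +0.004527;  D = -0.002668-0.003657i
d^3_{2,3}: single k=1 term ⇒ +0.000544;  D = -0.000351+0.000416i
d^3_{3,3}: single k=0 term ⇒ +0.000042;  D = +0.000038+0.000019i
Y_3^{m'}(θ=1.7326,φ=6.1434) and Σ D·Y over m':
  (+0.2909-0.8508i)·(+0.3663+0.1633i)  (-0.4165-0.0374i)·(-0.1541-0.0443i)  (+0.0188+0.1241i)·(-0.2749-0.0387i)  (+0.0255-0.0105i)·(+0.1726+0.0000i)  (-0.0027-0.0037i)·(+0.2749-0.0387i)  (-0.0004+0.0004i)·(-0.1541+0.0443i)  (+0.0000+0.0000i)·(-0.3663+0.1633i)
Y_3^3(R⁻¹ n̂) = +0.311227-0.277639i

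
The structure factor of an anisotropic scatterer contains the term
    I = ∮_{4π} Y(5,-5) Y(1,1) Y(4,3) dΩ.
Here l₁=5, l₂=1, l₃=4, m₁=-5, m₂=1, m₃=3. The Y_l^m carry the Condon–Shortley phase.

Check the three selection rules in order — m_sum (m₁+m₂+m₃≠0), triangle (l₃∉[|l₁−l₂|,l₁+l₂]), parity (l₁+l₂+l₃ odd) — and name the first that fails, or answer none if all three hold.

azimuthal sum: -5 + 1 + 3 = -1  ✗
4 ≤ 4 ≤ 6 (triangle on l)
L = 5 + 1 + 4 = 10 (even)

m_sum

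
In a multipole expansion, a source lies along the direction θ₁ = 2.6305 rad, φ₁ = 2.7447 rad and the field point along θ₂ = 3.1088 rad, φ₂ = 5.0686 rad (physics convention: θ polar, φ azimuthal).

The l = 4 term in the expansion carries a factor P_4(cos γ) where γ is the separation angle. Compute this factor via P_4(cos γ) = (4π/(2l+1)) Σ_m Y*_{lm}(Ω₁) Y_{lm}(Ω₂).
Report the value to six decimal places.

-0.001708

Addition theorem: P_4(cos γ) = (4π/9) Σ_m Y*_{lm}(Ω₁) Y_{lm}(Ω₂), m = −4…4:
  m=-4: Y*=-0.000425-0.025327i  Y=+0.000000-0.000001i  product -0.000000-0.000000i
  m=-3: Y*=+0.047402-0.118638i  Y=+0.000039+0.000021i  product +0.000004-0.000004i
  m=-2: Y*=+0.242717-0.246823i  Y=-0.001631+0.001409i  product -0.000048+0.000744i
  m=-1: Y*=+0.432828-0.181413i  Y=-0.021584-0.058009i  product -0.019866-0.021192i
  m=+0: Y*=+0.045853-0.000000i  Y=+0.841740+0.000000i  product +0.038596+0.000000i
  m=+1: Y*=-0.432828-0.181413i  Y=+0.021584-0.058009i  product -0.019866+0.021192i
  m=+2: Y*=+0.242717+0.246823i  Y=-0.001631-0.001409i  product -0.000048-0.000744i
  m=+3: Y*=-0.047402-0.118638i  Y=-0.000039+0.000021i  product +0.000004+0.000004i
  m=+4: Y*=-0.000425+0.025327i  Y=+0.000000+0.000001i  product -0.000000+0.000000i
Σ over m = -0.001223+0.000000i; ×(4π/9) → -0.001708+0.000000i. Real part: -0.001708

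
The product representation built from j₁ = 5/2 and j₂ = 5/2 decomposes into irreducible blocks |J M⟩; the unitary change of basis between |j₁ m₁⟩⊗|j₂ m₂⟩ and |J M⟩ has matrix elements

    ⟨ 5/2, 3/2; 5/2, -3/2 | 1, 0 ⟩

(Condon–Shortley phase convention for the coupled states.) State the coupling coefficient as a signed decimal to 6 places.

triangle: 4!×1!×1!/7! = 24/5040
(j±m)!: 4!×1!×1!×4!×1!×1! = 576
prefactor² = (2J+1)×Δ×N² = 288/35
  k=0: +1/(0!×4!×1!×1!×0!×0!) = 1/24
  k=1: −1/(1!×3!×0!×0!×1!×1!) = -1/6
Σ = -1/8  ⇒  CG² = 288/35×(-1/8)² = 9/70
CG = −√(9/70) = -0.358569

−√(9/70) = -0.358569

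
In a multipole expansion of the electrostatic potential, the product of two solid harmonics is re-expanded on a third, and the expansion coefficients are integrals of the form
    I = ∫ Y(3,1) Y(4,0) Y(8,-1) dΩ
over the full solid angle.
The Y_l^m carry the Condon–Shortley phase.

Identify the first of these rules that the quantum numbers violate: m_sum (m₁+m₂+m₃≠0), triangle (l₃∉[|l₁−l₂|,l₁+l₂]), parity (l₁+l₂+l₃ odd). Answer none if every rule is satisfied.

triangle

m₁+m₂+m₃ = 1 + 0 − 1 = 0  ✓
triangle: need |l₁−l₂| ≤ l₃ ≤ l₁+l₂ = [1,7]; l₃=8 is outside  ✗
parity: l₁+l₂+l₃ = 15 is odd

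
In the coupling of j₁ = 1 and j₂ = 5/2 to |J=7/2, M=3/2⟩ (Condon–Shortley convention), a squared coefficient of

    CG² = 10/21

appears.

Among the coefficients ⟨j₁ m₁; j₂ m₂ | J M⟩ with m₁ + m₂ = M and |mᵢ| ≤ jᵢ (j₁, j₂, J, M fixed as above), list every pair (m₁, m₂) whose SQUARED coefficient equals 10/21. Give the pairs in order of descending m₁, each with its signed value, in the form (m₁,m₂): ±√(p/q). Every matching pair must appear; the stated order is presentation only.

(1,1/2): +√(10/21); (0,3/2): +√(10/21)

Admissible pairs with m₁+m₂ = M = 3/2: (-1,5/2), (0,3/2), (1,1/2)
  (m₁,m₂)=(1,1/2): CG² = 10/21, CG = +√(10/21)   ← matches the target
  (m₁,m₂)=(0,3/2): CG² = 10/21, CG = +√(10/21)   ← matches the target
  (m₁,m₂)=(-1,5/2): CG² = 1/21, CG = +√(1/21)
Pairs with CG² = 10/21: (1,1/2): +√(10/21); (0,3/2): +√(10/21)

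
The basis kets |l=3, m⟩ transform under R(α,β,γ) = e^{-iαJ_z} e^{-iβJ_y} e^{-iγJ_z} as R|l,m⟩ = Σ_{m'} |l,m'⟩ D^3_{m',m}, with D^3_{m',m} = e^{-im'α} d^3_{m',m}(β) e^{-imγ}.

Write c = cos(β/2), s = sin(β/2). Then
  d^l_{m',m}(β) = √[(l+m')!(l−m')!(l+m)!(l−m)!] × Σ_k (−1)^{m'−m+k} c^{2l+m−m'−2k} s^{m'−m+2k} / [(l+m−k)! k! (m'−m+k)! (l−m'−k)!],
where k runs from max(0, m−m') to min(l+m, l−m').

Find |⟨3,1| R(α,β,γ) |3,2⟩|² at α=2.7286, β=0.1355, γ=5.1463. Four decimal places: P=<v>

Split into d^3_{1,2}(β=0.1355) × two z-phases.
c=cos(0.135500/2)=0.997706, s=sin(0.135500/2)=0.067698; N=√[24·2·120·1]=75.894664
Admissible k: 1..2 (factorial args all ≥0)
  k=1: (−1)^0·75.8947/(24)·0.9977^5·0.0677^1 = +0.211636
  k=2: (−1)^1·75.8947/(12)·0.9977^3·0.0677^3 = -0.001949
d^3_{1,2}(0.1355) = +0.211636 -0.001949 = +0.209687
|D^3_{1,2}|² = |d^3_{1,2}(β)|² = (+0.209687)² = 0.043969 (the z-rotation phases have unit modulus)

P=0.0440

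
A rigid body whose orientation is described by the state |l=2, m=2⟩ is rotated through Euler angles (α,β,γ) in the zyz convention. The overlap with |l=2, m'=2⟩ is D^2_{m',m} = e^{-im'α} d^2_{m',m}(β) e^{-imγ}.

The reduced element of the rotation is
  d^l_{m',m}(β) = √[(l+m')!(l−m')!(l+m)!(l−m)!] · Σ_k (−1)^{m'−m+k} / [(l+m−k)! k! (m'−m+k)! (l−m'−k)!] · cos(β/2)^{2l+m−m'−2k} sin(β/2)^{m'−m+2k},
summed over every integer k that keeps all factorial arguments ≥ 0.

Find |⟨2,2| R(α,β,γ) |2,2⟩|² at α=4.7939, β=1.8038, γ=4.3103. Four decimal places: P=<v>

P=0.0219

D^2_{2,2}(4.7939,1.8038,4.3103) = e^{-i·2·4.7939}·d^2_{2,2}(1.8038)·e^{-i·2·4.3103}. Compute d first:
With c≡cos(β/2)=0.620121 and s≡sin(β/2)=0.784507, N=[24·1·24·1]^{1/2}=24.000000
k∈{0} keeps every argument non-negative
  k=0: (−1)^0·24.0000/(24)·0.6201^4·0.7845^0 = +0.147878
d^2_{2,2}(1.8038) = +0.147878
|D^2_{2,2}|² = |d^2_{2,2}(β)|² = (+0.147878)² = 0.021868 (the z-rotation phases have unit modulus)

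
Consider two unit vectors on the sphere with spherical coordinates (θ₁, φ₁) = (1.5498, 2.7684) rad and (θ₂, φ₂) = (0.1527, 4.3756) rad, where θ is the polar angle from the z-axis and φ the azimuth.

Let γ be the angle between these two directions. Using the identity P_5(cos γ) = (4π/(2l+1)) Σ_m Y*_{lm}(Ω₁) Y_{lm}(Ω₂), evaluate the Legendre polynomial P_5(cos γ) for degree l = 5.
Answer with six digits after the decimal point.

0.028499

Expand P_5 via completeness: Σ_{m} conj(Y_{5,m}) at Ω₁ times Y_{5,m} at Ω₂ —
  term(m=-5) = -0.00000 - 0.00002j   from Y*(Ω₁)=0.13487 + 0.44357j, Y(Ω₂)=-0.00004 - 0.00000j
  term(m=-4) = 0.00002 - 0.00000j   from Y*(Ω₁)=0.00240 - 0.03069j, Y(Ω₂)=0.00017 + 0.00076j
  term(m=-3) = -0.00036 - 0.00325j   from Y*(Ω₁)=0.15016 - 0.30988j, Y(Ω₂)=0.00804 - 0.00504j
  term(m=-2) = 0.00265 - 0.00019j   from Y*(Ω₁)=-0.02608 + 0.02412j, Y(Ω₂)=-0.05848 - 0.04667j
  term(m=-1) = -0.00415 - 0.11408j   from Y*(Ω₁)=-0.29633 + 0.11603j, Y(Ω₂)=-0.11854 + 0.33857j
  term(m=+0) = 0.02863 + 0.00000j   from Y*(Ω₁)=0.03675 + 0.00000j, Y(Ω₂)=0.77885 + 0.00000j
  term(m=+1) = -0.00415 + 0.11408j   from Y*(Ω₁)=0.29633 + 0.11603j, Y(Ω₂)=0.11854 + 0.33857j
  term(m=+2) = 0.00265 + 0.00019j   from Y*(Ω₁)=-0.02608 - 0.02412j, Y(Ω₂)=-0.05848 + 0.04667j
  term(m=+3) = -0.00036 + 0.00325j   from Y*(Ω₁)=-0.15016 - 0.30988j, Y(Ω₂)=-0.00804 - 0.00504j
  term(m=+4) = 0.00002 + 0.00000j   from Y*(Ω₁)=0.00240 + 0.03069j, Y(Ω₂)=0.00017 - 0.00076j
  term(m=+5) = -0.00000 + 0.00002j   from Y*(Ω₁)=-0.13487 + 0.44357j, Y(Ω₂)=0.00004 - 0.00000j
Accumulated sum 0.02495 + 0.00000j; after 4π/(2l+1) scaling, 0.02850 + 0.00000j ⇒ P_5 = 0.028499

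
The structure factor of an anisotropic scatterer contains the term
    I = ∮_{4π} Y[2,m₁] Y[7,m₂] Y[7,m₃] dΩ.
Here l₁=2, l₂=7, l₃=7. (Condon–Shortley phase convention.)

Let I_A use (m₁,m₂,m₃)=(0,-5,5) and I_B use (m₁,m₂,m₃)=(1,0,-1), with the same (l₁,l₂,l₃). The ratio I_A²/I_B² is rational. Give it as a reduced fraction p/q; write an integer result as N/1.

Shared (l₁,l₂,l₃)=(2,7,7): N and (l;000)² cancel in I_A²/I_B².
A: Δ = 2!·2!·12!/17! = 1/185640; Racah Σ t=0..2: t=0:+1/29030400 t=1:−1/39916800 t=2:+1/1916006400 = 19/1916006400; ⇒ 3j(2 7 7; 0 -5 5)² = 361/185640, sgn +1
B: Δ = 2!·2!·12!/17! = 1/185640; Racah Σ t=0..1: t=0:+1/1209600 t=1:−1/1036800 = -1/7257600; ⇒ 3j(2 7 7; 1 0 -1)² = 1/2210, sgn -1
I_A²/I_B² = (361/185640)/(1/2210) = 361/84

361/84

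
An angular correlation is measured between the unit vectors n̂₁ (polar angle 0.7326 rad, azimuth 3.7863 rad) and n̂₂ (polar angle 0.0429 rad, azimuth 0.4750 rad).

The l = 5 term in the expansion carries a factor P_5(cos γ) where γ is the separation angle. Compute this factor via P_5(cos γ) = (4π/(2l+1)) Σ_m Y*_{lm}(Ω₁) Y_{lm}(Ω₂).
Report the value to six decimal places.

Addition theorem: P_5(cos γ) = (4π/11) Σ_m Y*_{lm}(Ω₁) Y_{lm}(Ω₂), m = −5…5:
  m=-5: (0.061898, 0.005084) × (-0.000000, -0.000000) = (-0.000000, -0.000000)  (running Σ = (-0.000000, -0.000000))
  m=-4: (-0.184648, 0.116477) × (-0.000002, -0.000005) = (0.000001, 0.000001)  (running Σ = (0.000001, 0.000001))
  m=-3: (0.146172, -0.384455) × (0.000032, -0.000216) = (-0.000078, -0.000044)  (running Σ = (-0.000077, -0.000043))
  m=-2: (0.102990, 0.356305) × (0.003613, -0.005052) = (0.002172, 0.000767)  (running Σ = (0.002095, 0.000724))
  m=-1: (0.055262, 0.041551) × (0.097093, -0.049932) = (0.007440, 0.001275)  (running Σ = (0.009535, 0.001999))
  m=0: (-0.386379, -0.000000) × (0.922732, 0.000000) = (-0.356524, -0.000000)  (running Σ = (-0.346989, 0.001999))
  m=1: (-0.055262, 0.041551) × (-0.097093, -0.049932) = (0.007440, -0.001275)  (running Σ = (-0.339549, 0.000724))
  m=2: (0.102990, -0.356305) × (0.003613, 0.005052) = (0.002172, -0.000767)  (running Σ = (-0.337376, -0.000043))
  m=3: (-0.146172, -0.384455) × (-0.000032, -0.000216) = (-0.000078, 0.000044)  (running Σ = (-0.337454, 0.000001))
  m=4: (-0.184648, -0.116477) × (-0.000002, 0.000005) = (0.000001, -0.000001)  (running Σ = (-0.337454, -0.000000))
  m=5: (-0.061898, 0.005084) × (0.000000, -0.000000) = (-0.000000, 0.000000)  (running Σ = (-0.337454, 0.000000))
Σ over m = (-0.337454, 0.000000); ×(4π/11) → (-0.385506, 0.000000). Real part: -0.385506

-0.385506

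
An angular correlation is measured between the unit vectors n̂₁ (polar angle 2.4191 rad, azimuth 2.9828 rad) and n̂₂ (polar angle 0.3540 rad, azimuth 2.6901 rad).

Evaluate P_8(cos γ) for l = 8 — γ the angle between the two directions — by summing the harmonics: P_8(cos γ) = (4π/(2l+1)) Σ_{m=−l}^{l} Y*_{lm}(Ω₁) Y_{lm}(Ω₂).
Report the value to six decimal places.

-0.116043

Addition theorem: P_8(cos γ) = (4π/17) Σ_m Y*_{lm}(Ω₁) Y_{lm}(Ω₂), m = −8…8:
  term(m=-8) = -0.000001+0.000001i   from Y*(Ω₁)=+0.005576-0.017998i, Y(Ω₂)=-0.000096-0.000049i
  term(m=-7) = +0.000046-0.000088i   from Y*(Ω₁)=+0.037901-0.076642i, Y(Ω₂)=+0.001163+0.000022i
  term(m=-6) = -0.000344+0.001834i   from Y*(Ω₁)=+0.135685-0.190850i, Y(Ω₂)=-0.007233+0.003340i
  term(m=-5) = -0.001750-0.016244i   from Y*(Ω₁)=+0.294168-0.299251i, Y(Ω₂)=+0.024683-0.030111i
  term(m=-4) = +0.024331+0.057548i   from Y*(Ω₁)=+0.361997-0.266815i, Y(Ω₂)=-0.032374+0.135112i
  term(m=-3) = -0.030629-0.036908i   from Y*(Ω₁)=+0.121075-0.062476i, Y(Ω₂)=-0.075557-0.343821i
  term(m=-2) = -0.149742-0.099266i   from Y*(Ω₁)=-0.298890+0.098249i, Y(Ω₂)=+0.353615+0.448354i
  term(m=-1) = +0.115116+0.034691i   from Y*(Ω₁)=-0.299125+0.047902i, Y(Ω₂)=-0.357112-0.173163i
  term(m=+0) = -0.071038+0.000000i   from Y*(Ω₁)=+0.229220-0.000000i, Y(Ω₂)=-0.309912+0.000000i
  term(m=+1) = +0.115116-0.034691i   from Y*(Ω₁)=+0.299125+0.047902i, Y(Ω₂)=+0.357112-0.173163i
  term(m=+2) = -0.149742+0.099266i   from Y*(Ω₁)=-0.298890-0.098249i, Y(Ω₂)=+0.353615-0.448354i
  term(m=+3) = -0.030629+0.036908i   from Y*(Ω₁)=-0.121075-0.062476i, Y(Ω₂)=+0.075557-0.343821i
  term(m=+4) = +0.024331-0.057548i   from Y*(Ω₁)=+0.361997+0.266815i, Y(Ω₂)=-0.032374-0.135112i
  term(m=+5) = -0.001750+0.016244i   from Y*(Ω₁)=-0.294168-0.299251i, Y(Ω₂)=-0.024683-0.030111i
  term(m=+6) = -0.000344-0.001834i   from Y*(Ω₁)=+0.135685+0.190850i, Y(Ω₂)=-0.007233-0.003340i
  term(m=+7) = +0.000046+0.000088i   from Y*(Ω₁)=-0.037901-0.076642i, Y(Ω₂)=-0.001163+0.000022i
  term(m=+8) = -0.000001-0.000001i   from Y*(Ω₁)=+0.005576+0.017998i, Y(Ω₂)=-0.000096+0.000049i
Σ over m = -0.156985-0.000000i; ×(4π/17) → -0.116043-0.000000i. Real part: -0.116043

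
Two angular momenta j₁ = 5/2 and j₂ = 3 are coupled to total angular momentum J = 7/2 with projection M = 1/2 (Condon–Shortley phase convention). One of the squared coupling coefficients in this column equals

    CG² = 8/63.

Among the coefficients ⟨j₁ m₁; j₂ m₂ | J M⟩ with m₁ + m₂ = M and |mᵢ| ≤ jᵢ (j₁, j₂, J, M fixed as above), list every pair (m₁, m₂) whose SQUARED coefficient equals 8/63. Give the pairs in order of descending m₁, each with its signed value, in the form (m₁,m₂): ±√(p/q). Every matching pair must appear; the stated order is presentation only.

Admissible pairs with m₁+m₂ = M = 1/2: (-5/2,3), (-3/2,2), (-1/2,1), (1/2,0), (3/2,-1), (5/2,-2)
  (m₁,m₂)=(5/2,-2): CG² = 16/63, CG = +√(16/63)
  (m₁,m₂)=(3/2,-1): CG² = 8/63, CG = +√(8/63)   ← matches the target
  (m₁,m₂)=(1/2,0): CG² = 4/21, CG = −√(4/21)
  (m₁,m₂)=(-1/2,1): CG² = 1/63, CG = −√(1/63)
  (m₁,m₂)=(-3/2,2): CG² = 20/63, CG = +√(20/63)
  (m₁,m₂)=(-5/2,3): CG² = 2/21, CG = +√(2/21)
Pairs with CG² = 8/63: (3/2,-1): +√(8/63)

(3/2,-1): +√(8/63)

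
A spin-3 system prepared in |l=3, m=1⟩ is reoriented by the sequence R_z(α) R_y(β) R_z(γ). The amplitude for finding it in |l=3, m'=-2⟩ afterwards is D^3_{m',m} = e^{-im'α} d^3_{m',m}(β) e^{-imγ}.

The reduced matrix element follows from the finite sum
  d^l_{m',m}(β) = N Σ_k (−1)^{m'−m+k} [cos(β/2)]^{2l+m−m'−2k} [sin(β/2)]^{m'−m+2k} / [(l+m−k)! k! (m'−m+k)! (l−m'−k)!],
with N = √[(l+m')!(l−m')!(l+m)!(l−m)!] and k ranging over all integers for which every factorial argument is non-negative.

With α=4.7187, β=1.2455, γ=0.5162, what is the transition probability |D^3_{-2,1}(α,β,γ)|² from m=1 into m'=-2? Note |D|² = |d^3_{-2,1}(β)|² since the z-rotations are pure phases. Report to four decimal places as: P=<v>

P=0.2492

Split into d^3_{-2,1}(β=1.2455) × two z-phases.
Half-angle: c=0.812278, s=0.583271. N=√(1·120·24·2)=75.894664
k: max(0,(1)−(-2))=3 … min(3+(1),3−(-2))=4
  k=3: (−1)^0·75.8947/(12)·0.8123^3·0.5833^3 = +0.672597
  k=4: (−1)^1·75.8947/(24)·0.8123^1·0.5833^5 = -0.173403
d^3_{-2,1}(1.2455) = +0.672597 -0.173403 = +0.499194
|D^3_{-2,1}|² = |d^3_{-2,1}(β)|² = (+0.499194)² = 0.249194 (the z-rotation phases have unit modulus)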